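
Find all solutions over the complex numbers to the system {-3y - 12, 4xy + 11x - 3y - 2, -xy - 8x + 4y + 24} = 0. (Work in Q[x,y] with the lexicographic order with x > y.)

{(2, -4)}

Compute a lex Gröbner basis by Buchberger's algorithm.
f_1 = -3y - 12, LT = y.
f_2 = 4xy + 11x - 3y - 2, LT = xy.
f_3 = -xy - 8x + 4y + 24, LT = xy.

S(f_1,f_2): lcm = xy. S = 5/4x + 3/4y + 1/2.
  leading term x: no divisor's leading term divides it; move 5/4x to the remainder.
  leading term y: subtract (-1/4)·f_1 from 3/4y + 1/2 → -5/2
  leading term 1: no divisor's leading term divides it; move -5/2 to the remainder.
  remainder 5/4x - 5/2 ≠ 0; add h_4 = 5/4x - 5/2 to the basis.

The other S-polynomials (S(f_1,f_3), S(f_2,f_3), S(f_1,h_4), S(f_2,h_4), S(f_3,h_4)) all reduce to 0 modulo the current basis, so we have a Gröbner basis.
Inter-reduce: drop elements whose leading term is divisible by another's, tail-reduce, and make monic.
Reduced Gröbner basis: {x - 2, y + 4}.

A lex Gröbner basis eliminates variables successively. Here y + 4 depends only on y, with roots {-4}; lifting each root through the earlier basis elements recovers the full solutions.
  y = -4: the earlier basis element becomes x - 2 = 0, giving x = 2 — point (2, -4).
Check: every point annihilates each of the original generators.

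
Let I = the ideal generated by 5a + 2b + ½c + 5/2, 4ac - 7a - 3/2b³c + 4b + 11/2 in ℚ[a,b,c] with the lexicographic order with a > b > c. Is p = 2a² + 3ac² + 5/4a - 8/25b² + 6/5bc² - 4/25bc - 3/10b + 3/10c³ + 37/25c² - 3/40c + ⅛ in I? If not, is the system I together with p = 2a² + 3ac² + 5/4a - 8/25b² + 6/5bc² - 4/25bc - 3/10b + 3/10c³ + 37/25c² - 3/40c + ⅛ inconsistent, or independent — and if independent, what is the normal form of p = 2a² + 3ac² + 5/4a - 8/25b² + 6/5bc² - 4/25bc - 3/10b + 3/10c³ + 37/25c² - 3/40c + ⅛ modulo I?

First compute the reduced Gröbner basis of I by Buchberger's algorithm.
f_1 = 5a + 2b + ½c + 5/2, LT = a.
f_2 = 4ac - 7a - 3/2b³c + 4b + 11/2, LT = ac.

S(f_1,f_2): lcm = ac. S = 7/4a + ⅜b³c + ⅖bc - b + 1/10c² + ½c - 11/8.
  leading term a: subtract (7/20)·f_1 from 7/4a + ⅜b³c + ⅖bc - b + 1/10c² + ½c - 11/8 → ⅜b³c + ⅖bc - 17/10b + 1/10c² + 13/40c - 9/4
  leading term b³c: no divisor's leading term divides it; move ⅜b³c to the remainder.
  leading term bc: no divisor's leading term divides it; move ⅖bc to the remainder.
  leading term b: no divisor's leading term divides it; move -17/10b to the remainder.
  leading term c²: no divisor's leading term divides it; move 1/10c² to the remainder.
  leading term c: no divisor's leading term divides it; move 13/40c to the remainder.
  leading term 1: no divisor's leading term divides it; move -9/4 to the remainder.
  remainder ⅜b³c + ⅖bc - 17/10b + 1/10c² + 13/40c - 9/4 ≠ 0; add h_3 = ⅜b³c + ⅖bc - 17/10b + 1/10c² + 13/40c - 9/4 to the basis.

The other S-polynomials (S(f_1,h_3), S(f_2,h_3)) all reduce to 0 modulo the current basis, so we have a Gröbner basis.
Inter-reduce: drop elements whose leading term is divisible by another's, tail-reduce, and make monic.
Reduced Gröbner basis: {a + ⅖b + 1/10c + ½, b³c + 16/15bc - 68/15b + 4/15c² + 13/15c - 6}.
Label its elements g_1 = a + ⅖b + 1/10c + ½, g_2 = b³c + 16/15bc - 68/15b + 4/15c² + 13/15c - 6.

Reduce p = 2a² + 3ac² + 5/4a - 8/25b² + 6/5bc² - 4/25bc - 3/10b + 3/10c³ + 37/25c² - 3/40c + ⅛ modulo G:
  leading term a²: subtract (2a)·g_1 from 2a² + 3ac² + 5/4a - 8/25b² + 6/5bc² - 4/25bc - 3/10b + 3/10c³ + 37/25c² - 3/40c + ⅛ → -⅘ab + 3ac² - ⅕ac + ¼a - 8/25b² + 6/5bc² - 4/25bc - 3/10b + 3/10c³ + 37/25c² - 3/40c + ⅛
  leading term ab: subtract (-⅘b)·g_1 from -⅘ab + 3ac² - ⅕ac + ¼a - 8/25b² + 6/5bc² - 4/25bc - 3/10b + 3/10c³ + 37/25c² - 3/40c + ⅛ → 3ac² - ⅕ac + ¼a + 6/5bc² - 2/25bc + 1/10b + 3/10c³ + 37/25c² - 3/40c + ⅛
  leading term ac²: subtract (3c²)·g_1 from 3ac² - ⅕ac + ¼a + 6/5bc² - 2/25bc + 1/10b + 3/10c³ + 37/25c² - 3/40c + ⅛ → -⅕ac + ¼a - 2/25bc + 1/10b - 1/50c² - 3/40c + ⅛
  leading term ac: subtract (-⅕c)·g_1 from -⅕ac + ¼a - 2/25bc + 1/10b - 1/50c² - 3/40c + ⅛ → ¼a + 1/10b + 1/40c + ⅛
  leading term a: subtract (¼)·g_1 from ¼a + 1/10b + 1/40c + ⅛ → 0
  normal form = 0.
Since the normal form is 0, p ∈ I.

Ideal membership is decidable via reduction modulo a Gröbner basis.

2a² + 3ac² + 5/4a - 8/25b² + 6/5bc² - 4/25bc - 3/10b + 3/10c³ + 37/25c² - 3/40c + ⅛ lies in I (it reduces to 0).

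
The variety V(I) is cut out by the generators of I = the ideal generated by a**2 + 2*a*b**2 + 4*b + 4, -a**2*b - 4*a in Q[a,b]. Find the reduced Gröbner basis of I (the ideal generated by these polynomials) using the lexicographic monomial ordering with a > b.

G = {a + 1/3*b**3 + 2/3*b**2 - b - 4/3, b**4 - b**2 - 4*b - 4}

The reduced Gröbner basis is the canonical form of the ideal for this ordering.

f_1 = a**2 + 2*a*b**2 + 4*b + 4, LT = a**2.
f_2 = -a**2*b - 4*a, LT = a**2*b.

S(f_1,f_2): lcm = a**2*b. S = 2*a*b**3 - 4*a + 4*b**2 + 4*b.
  leading term a*b**3: no divisor's leading term divides it; move 2*a*b**3 to the remainder.
  leading term a: no divisor's leading term divides it; move -4*a to the remainder.
  leading term b**2: no divisor's leading term divides it; move 4*b**2 to the remainder.
  leading term b: no divisor's leading term divides it; move 4*b to the remainder.
  remainder 2*a*b**3 - 4*a + 4*b**2 + 4*b ≠ 0; add g_3 = 2*a*b**3 - 4*a + 4*b**2 + 4*b to the basis.

S(f_1,g_3): lcm = a**2*b**3. S = 2*a**2 + 2*a*b**5 - 2*a*b**2 - 2*a*b + 4*b**4 + 4*b**3.
  leading term a**2: subtract (2)·f_1 from 2*a**2 + 2*a*b**5 - 2*a*b**2 - 2*a*b + 4*b**4 + 4*b**3 → 2*a*b**5 - 6*a*b**2 - 2*a*b + 4*b**4 + 4*b**3 - 8*b - 8
  leading term a*b**5: subtract (b**2)·g_3 from 2*a*b**5 - 6*a*b**2 - 2*a*b + 4*b**4 + 4*b**3 - 8*b - 8 → -2*a*b**2 - 2*a*b - 8*b - 8
  leading term a*b**2: no divisor's leading term divides it; move -2*a*b**2 to the remainder.
  leading term a*b: no divisor's leading term divides it; move -2*a*b to the remainder.
  leading term b: no divisor's leading term divides it; move -8*b to the remainder.
  leading term 1: no divisor's leading term divides it; move -8 to the remainder.
  remainder -2*a*b**2 - 2*a*b - 8*b - 8 ≠ 0; add g_4 = -2*a*b**2 - 2*a*b - 8*b - 8 to the basis.

S(g_3,g_4): lcm = a*b**3. S = -a*b**2 - 2*a - 2*b**2 - 2*b.
  leading term a*b**2: subtract (1/2)·g_4 from -a*b**2 - 2*a - 2*b**2 - 2*b → a*b - 2*a - 2*b**2 + 2*b + 4
  leading term a*b: no divisor's leading term divides it; move a*b to the remainder.
  leading term a: no divisor's leading term divides it; move -2*a to the remainder.
  leading term b**2: no divisor's leading term divides it; move -2*b**2 to the remainder.
  leading term b: no divisor's leading term divides it; move 2*b to the remainder.
  leading term 1: no divisor's leading term divides it; move 4 to the remainder.
  remainder a*b - 2*a - 2*b**2 + 2*b + 4 ≠ 0; add g_5 = a*b - 2*a - 2*b**2 + 2*b + 4 to the basis.

S(g_3,g_5): lcm = a*b**3. S = 2*a*b**2 - 2*a + 2*b**4 - 2*b**3 - 2*b**2 + 2*b.
  leading term a*b**2: subtract (-1)·g_4 from 2*a*b**2 - 2*a + 2*b**4 - 2*b**3 - 2*b**2 + 2*b → -2*a*b - 2*a + 2*b**4 - 2*b**3 - 2*b**2 - 6*b - 8
  leading term a*b: subtract (-2)·g_5 from -2*a*b - 2*a + 2*b**4 - 2*b**3 - 2*b**2 - 6*b - 8 → -6*a + 2*b**4 - 2*b**3 - 6*b**2 - 2*b
  leading term a: no divisor's leading term divides it; move -6*a to the remainder.
  leading term b**4: no divisor's leading term divides it; move 2*b**4 to the remainder.
  leading term b**3: no divisor's leading term divides it; move -2*b**3 to the remainder.
  leading term b**2: no divisor's leading term divides it; move -6*b**2 to the remainder.
  leading term b: no divisor's leading term divides it; move -2*b to the remainder.
  remainder -6*a + 2*b**4 - 2*b**3 - 6*b**2 - 2*b ≠ 0; add g_6 = -6*a + 2*b**4 - 2*b**3 - 6*b**2 - 2*b to the basis.

S(g_4,g_5): lcm = a*b**2. S = 3*a*b + 2*b**3 - 2*b**2 + 4.
  leading term a*b: subtract (3)·g_5 from 3*a*b + 2*b**3 - 2*b**2 + 4 → 6*a + 2*b**3 + 4*b**2 - 6*b - 8
  leading term a: subtract (-1)·g_6 from 6*a + 2*b**3 + 4*b**2 - 6*b - 8 → 2*b**4 - 2*b**2 - 8*b - 8
  leading term b**4: no divisor's leading term divides it; move 2*b**4 to the remainder.
  leading term b**2: no divisor's leading term divides it; move -2*b**2 to the remainder.
  leading term b: no divisor's leading term divides it; move -8*b to the remainder.
  leading term 1: no divisor's leading term divides it; move -8 to the remainder.
  remainder 2*b**4 - 2*b**2 - 8*b - 8 ≠ 0; add g_7 = 2*b**4 - 2*b**2 - 8*b - 8 to the basis.

The other S-polynomials (S(f_2,g_3), S(f_1,g_4), S(f_2,g_4), S(f_1,g_5), S(f_2,g_5), S(f_1,g_6), S(f_2,g_6), S(g_3,g_6), S(g_4,g_6), S(g_5,g_6), S(f_1,g_7), S(f_2,g_7), S(g_3,g_7), S(g_4,g_7), S(g_5,g_7), S(g_6,g_7)) all reduce to 0 modulo the current basis, so we have a Gröbner basis.
Inter-reduce: drop elements whose leading term is divisible by another's, tail-reduce, and make monic.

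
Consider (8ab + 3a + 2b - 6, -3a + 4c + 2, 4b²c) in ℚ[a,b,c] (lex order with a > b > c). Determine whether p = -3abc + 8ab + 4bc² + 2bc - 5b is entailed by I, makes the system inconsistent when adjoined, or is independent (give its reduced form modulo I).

First compute the reduced Gröbner basis of I by Buchberger's algorithm.
f_1 = 8ab + 3a + 2b - 6, LT = ab.
f_2 = -3a + 4c + 2, LT = a.
f_3 = 4b²c, LT = b²c.

S(f_1,f_2): lcm = ab. S = ⅜a + 4/3bc + 11/12b - ¾.
  leading term a: subtract (-⅛)·f_2 from ⅜a + 4/3bc + 11/12b - ¾ → 4/3bc + 11/12b + ½c - ½
  leading term bc: no divisor's leading term divides it; move 4/3bc to the remainder.
  leading term b: no divisor's leading term divides it; move 11/12b to the remainder.
  leading term c: no divisor's leading term divides it; move ½c to the remainder.
  leading term 1: no divisor's leading term divides it; move -½ to the remainder.
  remainder 4/3bc + 11/12b + ½c - ½ ≠ 0; add h_4 = 4/3bc + 11/12b + ½c - ½ to the basis.

S(f_1,f_3): lcm = ab²c. S = ⅜abc + ¼b²c - ¾bc.
  leading term abc: subtract (3/64c)·f_1 from ⅜abc + ¼b²c - ¾bc → -9/64ac + ¼b²c - 27/32bc + 9/32c
  leading term ac: subtract (3/64c)·f_2 from -9/64ac + ¼b²c - 27/32bc + 9/32c → ¼b²c - 27/32bc - 3/16c² + 3/16c
  leading term b²c: subtract (1/16)·f_3 from ¼b²c - 27/32bc - 3/16c² + 3/16c → -27/32bc - 3/16c² + 3/16c
  leading term bc: subtract (-81/128)·h_4 from -27/32bc - 3/16c² + 3/16c → 297/512b - 3/16c² + 129/256c - 81/256
  leading term b: no divisor's leading term divides it; move 297/512b to the remainder.
  leading term c²: no divisor's leading term divides it; move -3/16c² to the remainder.
  leading term c: no divisor's leading term divides it; move 129/256c to the remainder.
  leading term 1: no divisor's leading term divides it; move -81/256 to the remainder.
  remainder 297/512b - 3/16c² + 129/256c - 81/256 ≠ 0; add h_5 = 297/512b - 3/16c² + 129/256c - 81/256 to the basis.

S(f_1,h_5): lcm = ab. S = 32/99ac² - 86/99ac + 81/88a + ¼b - ¾.
  leading term ac²: subtract (-32/297c²)·f_2 from 32/99ac² - 86/99ac + 81/88a + ¼b - ¾ → -86/99ac + 81/88a + ¼b + 128/297c³ + 64/297c² - ¾
  leading term ac: subtract (86/297c)·f_2 from -86/99ac + 81/88a + ¼b + 128/297c³ + 64/297c² - ¾ → 81/88a + ¼b + 128/297c³ - 280/297c² - 172/297c - ¾
  leading term a: subtract (-27/88)·f_2 from 81/88a + ¼b + 128/297c³ - 280/297c² - 172/297c - ¾ → ¼b + 128/297c³ - 280/297c² + 35/54c - 3/22
  leading term b: subtract (128/297)·h_5 from ¼b + 128/297c³ - 280/297c² + 35/54c - 3/22 → 128/297c³ - 256/297c² + 128/297c
  leading term c³: no divisor's leading term divides it; move 128/297c³ to the remainder.
  leading term c²: no divisor's leading term divides it; move -256/297c² to the remainder.
  leading term c: no divisor's leading term divides it; move 128/297c to the remainder.
  remainder 128/297c³ - 256/297c² + 128/297c ≠ 0; add h_6 = 128/297c³ - 256/297c² + 128/297c to the basis.

The other S-polynomials (S(f_2,f_3), S(f_1,h_4), S(f_2,h_4), S(f_3,h_4), S(f_2,h_5), S(f_3,h_5), S(h_4,h_5), S(f_1,h_6), S(f_2,h_6), S(f_3,h_6), S(h_4,h_6), S(h_5,h_6)) all reduce to 0 modulo the current basis, so we have a Gröbner basis.
Inter-reduce: drop elements whose leading term is divisible by another's, tail-reduce, and make monic.
Reduced Gröbner basis: {a - 4/3c - ⅔, b - 32/99c² + 86/99c - 6/11, c³ - 2c² + c}.
Label its elements g_1 = a - 4/3c - ⅔, g_2 = b - 32/99c² + 86/99c - 6/11, g_3 = c³ - 2c² + c.

Reduce p = -3abc + 8ab + 4bc² + 2bc - 5b modulo G:
  leading term abc: subtract (-3bc)·g_1 from -3abc + 8ab + 4bc² + 2bc - 5b → 8ab - 5b
  leading term ab: subtract (8b)·g_1 from 8ab - 5b → 32/3bc + ⅓b
  leading term bc: subtract (32/3c)·g_2 from 32/3bc + ⅓b → ⅓b + 1024/297c³ - 2752/297c² + 64/11c
  leading term b: subtract (⅓)·g_2 from ⅓b + 1024/297c³ - 2752/297c² + 64/11c → 1024/297c³ - 2720/297c² + 1642/297c + 2/11
  leading term c³: subtract (1024/297)·g_3 from 1024/297c³ - 2720/297c² + 1642/297c + 2/11 → -224/99c² + 206/99c + 2/11
  leading term c²: no divisor's leading term divides it; move -224/99c² to the remainder.
  leading term c: no divisor's leading term divides it; move 206/99c to the remainder.
  leading term 1: no divisor's leading term divides it; move 2/11 to the remainder.
  normal form = -224/99c² + 206/99c + 2/11.
The normal form is nonzero, so p ∉ I. Since p minus its normal form lies in I, I + (p) = I + (r) where r = -224/99c² + 206/99c + 2/11; decide whether this ideal is the whole ring.
Run Buchberger on G together with r (pairs among the g_i already reduce to 0 since G is a Gröbner basis):
g_1 = a - 4/3c - ⅔, LT = a.
g_2 = b - 32/99c² + 86/99c - 6/11, LT = b.
g_3 = c³ - 2c² + c, LT = c³.
r = -224/99c² + 206/99c + 2/11, LT = c².

S(g_3,r): lcm = c³. S = -121/112c² + 121/112c.
  leading term c²: subtract (11979/25088)·r from -121/112c² + 121/112c → 1089/12544c - 1089/12544
  leading term c: no divisor's leading term divides it; move 1089/12544c to the remainder.
  leading term 1: no divisor's leading term divides it; move -1089/12544 to the remainder.
  remainder 1089/12544c - 1089/12544 ≠ 0; add m_5 = 1089/12544c - 1089/12544 to the basis.

The other S-polynomials (S(g_1,g_2), S(g_1,g_3), S(g_1,r), S(g_2,g_3), S(g_2,r), S(g_1,m_5), S(g_2,m_5), S(g_3,m_5), S(r,m_5)) all reduce to 0 modulo the current basis, so we have a Gröbner basis.
Inter-reduce: drop elements whose leading term is divisible by another's, tail-reduce, and make monic.
Reduced Gröbner basis: {a - 2, b, c - 1}.
The reduced Gröbner basis of I + (p) is {a - 2, b, c - 1} ≠ {1}, a proper ideal, so the enlarged system stays consistent: p is independent of I, with normal form -224/99c² + 206/99c + 2/11.

-3abc + 8ab + 4bc² + 2bc - 5b is independent of I; its normal form modulo I is -224/99c² + 206/99c + 2/11.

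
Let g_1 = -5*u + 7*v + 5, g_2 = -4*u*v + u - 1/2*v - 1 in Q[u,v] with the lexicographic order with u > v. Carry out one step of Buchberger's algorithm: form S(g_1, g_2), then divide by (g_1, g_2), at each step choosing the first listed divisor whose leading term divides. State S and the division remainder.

lcm(LM(g_1), LM(g_2)) = u*v.
S = (lcm/LT(g_1))·g_1 − (lcm/LT(g_2))·g_2 = 1/4*u - 7/5*v**2 - 9/8*v - 1/4.
Reduce S modulo (g_1, g_2) in that order:
  leading term u: subtract (-1/20)·g_1 from 1/4*u - 7/5*v**2 - 9/8*v - 1/4 → -7/5*v**2 - 31/40*v
  leading term v**2: no divisor's leading term divides it; move -7/5*v**2 to the remainder.
  leading term v: no divisor's leading term divides it; move -31/40*v to the remainder.
The remainder -7/5*v**2 - 31/40*v is nonzero, so it would be added as the next basis element.
This is the inner loop of Buchberger's algorithm — each nonzero remainder becomes a new basis element.

S(g_1, g_2) = 1/4*u - 7/5*v**2 - 9/8*v - 1/4; remainder on division = -7/5*v**2 - 31/40*v.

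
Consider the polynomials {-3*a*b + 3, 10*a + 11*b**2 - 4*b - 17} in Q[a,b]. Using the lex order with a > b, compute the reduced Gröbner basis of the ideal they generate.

G = {a + 11/10*b**2 - 2/5*b - 17/10, b**3 - 4/11*b**2 - 17/11*b + 10/11}

Buchberger's algorithm terminates because the ascending chain of leading-term ideals stabilizes.

f_1 = -3*a*b + 3, LT = a*b.
f_2 = 10*a + 11*b**2 - 4*b - 17, LT = a.

S(f_1,f_2): lcm = a*b. S = -11/10*b**3 + 2/5*b**2 + 17/10*b - 1.
  leading term b**3: no divisor's leading term divides it; move -11/10*b**3 to the remainder.
  leading term b**2: no divisor's leading term divides it; move 2/5*b**2 to the remainder.
  leading term b: no divisor's leading term divides it; move 17/10*b to the remainder.
  leading term 1: no divisor's leading term divides it; move -1 to the remainder.
  remainder -11/10*b**3 + 2/5*b**2 + 17/10*b - 1 ≠ 0; add g_3 = -11/10*b**3 + 2/5*b**2 + 17/10*b - 1 to the basis.

The other S-polynomials (S(f_1,g_3), S(f_2,g_3)) all reduce to 0 modulo the current basis, so we have a Gröbner basis.
Inter-reduce: drop elements whose leading term is divisible by another's, tail-reduce, and make monic.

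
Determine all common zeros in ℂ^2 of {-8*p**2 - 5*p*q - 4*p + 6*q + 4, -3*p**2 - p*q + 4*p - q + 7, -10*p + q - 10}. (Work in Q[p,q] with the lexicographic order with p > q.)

Compute a lex Gröbner basis by Buchberger's algorithm.
f_1 = -8*p**2 - 5*p*q - 4*p + 6*q + 4, LT = p**2.
f_2 = -3*p**2 - p*q + 4*p - q + 7, LT = p**2.
f_3 = -10*p + q - 10, LT = p.

S(f_1,f_2): lcm = p**2. S = 7/24*p*q + 11/6*p - 13/12*q + 11/6.
  leading term p*q: subtract (-7/240*q)·f_3 from 7/24*p*q + 11/6*p - 13/12*q + 11/6 → 11/6*p + 7/240*q**2 - 11/8*q + 11/6
  leading term p: subtract (-11/60)·f_3 from 11/6*p + 7/240*q**2 - 11/8*q + 11/6 → 7/240*q**2 - 143/120*q
  leading term q**2: no divisor's leading term divides it; move 7/240*q**2 to the remainder.
  leading term q: no divisor's leading term divides it; move -143/120*q to the remainder.
  remainder 7/240*q**2 - 143/120*q ≠ 0; add h_4 = 7/240*q**2 - 143/120*q to the basis.

S(f_1,f_3): lcm = p**2. S = 29/40*p*q - 1/2*p - 3/4*q - 1/2.
  leading term p*q: subtract (-29/400*q)·f_3 from 29/40*p*q - 1/2*p - 3/4*q - 1/2 → -1/2*p + 29/400*q**2 - 59/40*q - 1/2
  leading term p: subtract (1/20)·f_3 from -1/2*p + 29/400*q**2 - 59/40*q - 1/2 → 29/400*q**2 - 61/40*q
  leading term q**2: subtract (87/35)·h_4 from 29/400*q**2 - 61/40*q → 503/350*q
  leading term q: no divisor's leading term divides it; move 503/350*q to the remainder.
  remainder 503/350*q ≠ 0; add h_5 = 503/350*q to the basis.

The other S-polynomials (S(f_2,f_3), S(f_1,h_4), S(f_2,h_4), S(f_3,h_4), S(f_1,h_5), S(f_2,h_5), S(f_3,h_5), S(h_4,h_5)) all reduce to 0 modulo the current basis, so we have a Gröbner basis.
Inter-reduce: drop elements whose leading term is divisible by another's, tail-reduce, and make monic.
Reduced Gröbner basis: {p + 1, q}.

Elimination: the polynomial q lies in the elimination ideal for q, so q ∈ {0}. For each such q, the remaining basis elements (now univariate) give the rest of the solution.
  q = 0: the earlier basis element becomes p + 1 = 0, giving p = -1 — point (-1, 0).
Each listed point satisfies every original equation (direct substitution).

{(-1, 0)}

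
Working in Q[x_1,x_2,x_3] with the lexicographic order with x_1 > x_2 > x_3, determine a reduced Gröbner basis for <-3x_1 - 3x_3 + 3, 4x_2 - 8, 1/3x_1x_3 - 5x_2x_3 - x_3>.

f_1 = -3x_1 - 3x_3 + 3, LT = x_1.
f_2 = 4x_2 - 8, LT = x_2.
f_3 = 1/3x_1x_3 - 5x_2x_3 - x_3, LT = x_1x_3.

S(f_1,f_3): lcm = x_1x_3. S = 15x_2x_3 + x_3^2 + 2x_3.
  leading term x_2x_3: subtract (15/4x_3)·f_2 from 15x_2x_3 + x_3^2 + 2x_3 → x_3^2 + 32x_3
  leading term x_3^2: no divisor's leading term divides it; move x_3^2 to the remainder.
  leading term x_3: no divisor's leading term divides it; move 32x_3 to the remainder.
  remainder x_3^2 + 32x_3 ≠ 0; add g_4 = x_3^2 + 32x_3 to the basis.

The other S-polynomials (S(f_1,f_2), S(f_2,f_3), S(f_1,g_4), S(f_2,g_4), S(f_3,g_4)) all reduce to 0 modulo the current basis, so we have a Gröbner basis.
Inter-reduce: drop elements whose leading term is divisible by another's, tail-reduce, and make monic.

G = {x_1 + x_3 - 1, x_2 - 2, x_3^2 + 32x_3}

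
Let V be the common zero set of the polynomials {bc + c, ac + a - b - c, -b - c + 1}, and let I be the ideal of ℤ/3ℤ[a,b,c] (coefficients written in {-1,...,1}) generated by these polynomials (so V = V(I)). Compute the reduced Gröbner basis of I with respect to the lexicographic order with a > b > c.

G = {a - 1, b - 1, c}

f_1 = bc + c, LT = bc.
f_2 = ac + a - b - c, LT = ac.
f_3 = -b - c + 1, LT = b.

S(f_1,f_2): lcm = abc. S = -ab + ac + b² + bc.
  leading term ab: subtract (a)·f_3 from -ab + ac + b² + bc → -ac - a + b² + bc
  leading term ac: subtract (-1)·f_2 from -ac - a + b² + bc → b² + bc - b - c
  leading term b²: subtract (-b)·f_3 from b² + bc - b - c → -c
  leading term c: no divisor's leading term divides it; move -c to the remainder.
  remainder -c ≠ 0; add g_4 = -c to the basis.

S(f_1,f_3): lcm = bc. S = -c² - c.
  leading term c²: subtract (c)·g_4 from -c² - c → -c
  leading term c: subtract (1)·g_4 from -c → 0
  remainder 0.

S(f_2,f_3): leading monomials are coprime, so the S-polynomial reduces to 0 (Buchberger's first criterion).
S(f_1,g_4): lcm = bc. S = c.
  leading term c: subtract (-1)·g_4 from c → 0
  remainder 0.

S(f_2,g_4): lcm = ac. S = a - b - c.
  leading term a: no divisor's leading term divides it; move a to the remainder.
  leading term b: subtract (1)·f_3 from -b - c → -1
  leading term 1: no divisor's leading term divides it; move -1 to the remainder.
  remainder a - 1 ≠ 0; add g_5 = a - 1 to the basis.

S(f_3,g_4): leading monomials are coprime, so the S-polynomial reduces to 0 (Buchberger's first criterion).
S(f_1,g_5): leading monomials are coprime, so the S-polynomial reduces to 0 (Buchberger's first criterion).
S(f_2,g_5): lcm = ac. S = a - b.
  leading term a: subtract (1)·g_5 from a - b → -b + 1
  leading term b: subtract (1)·f_3 from -b + 1 → c
  leading term c: subtract (-1)·g_4 from c → 0
  remainder 0.

S(f_3,g_5): leading monomials are coprime, so the S-polynomial reduces to 0 (Buchberger's first criterion).
S(g_4,g_5): leading monomials are coprime, so the S-polynomial reduces to 0 (Buchberger's first criterion).
Every S-polynomial of the final basis reduces to 0, so we have a Gröbner basis.
Inter-reduce: drop elements whose leading term is divisible by another's, tail-reduce, and make monic.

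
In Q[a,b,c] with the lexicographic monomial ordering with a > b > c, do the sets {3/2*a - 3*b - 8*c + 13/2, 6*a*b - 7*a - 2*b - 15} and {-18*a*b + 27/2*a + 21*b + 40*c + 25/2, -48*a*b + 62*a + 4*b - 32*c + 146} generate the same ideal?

Yes, the ideals are equal.

For a fixed monomial order, each ideal has a unique reduced Gröbner basis; comparing bases decides equality.
Buchberger on the first generating set:
f_1 = 3/2*a - 3*b - 8*c + 13/2, LT = a.
f_2 = 6*a*b - 7*a - 2*b - 15, LT = a*b.

S(f_1,f_2): lcm = a*b. S = 7/6*a - 2*b**2 - 16/3*b*c + 14/3*b + 5/2.
  leading term a: subtract (7/9)·f_1 from 7/6*a - 2*b**2 - 16/3*b*c + 14/3*b + 5/2 → -2*b**2 - 16/3*b*c + 7*b + 56/9*c - 23/9
  leading term b**2: no divisor's leading term divides it; move -2*b**2 to the remainder.
  leading term b*c: no divisor's leading term divides it; move -16/3*b*c to the remainder.
  leading term b: no divisor's leading term divides it; move 7*b to the remainder.
  leading term c: no divisor's leading term divides it; move 56/9*c to the remainder.
  leading term 1: no divisor's leading term divides it; move -23/9 to the remainder.
  remainder -2*b**2 - 16/3*b*c + 7*b + 56/9*c - 23/9 ≠ 0; add g_3 = -2*b**2 - 16/3*b*c + 7*b + 56/9*c - 23/9 to the basis.

The other S-polynomials (S(f_1,g_3), S(f_2,g_3)) all reduce to 0 modulo the current basis, so we have a Gröbner basis.
Inter-reduce: drop elements whose leading term is divisible by another's, tail-reduce, and make monic.
Reduced Gröbner basis: {a - 2*b - 16/3*c + 13/3, b**2 + 8/3*b*c - 7/2*b - 28/9*c + 23/18}.

Buchberger on the second generating set:
h_1 = -18*a*b + 27/2*a + 21*b + 40*c + 25/2, LT = a*b.
h_2 = -48*a*b + 62*a + 4*b - 32*c + 146, LT = a*b.

S(h_1,h_2): lcm = a*b. S = 13/24*a - 13/12*b - 26/9*c + 169/72.
  leading term a: no divisor's leading term divides it; move 13/24*a to the remainder.
  leading term b: no divisor's leading term divides it; move -13/12*b to the remainder.
  leading term c: no divisor's leading term divides it; move -26/9*c to the remainder.
  leading term 1: no divisor's leading term divides it; move 169/72 to the remainder.
  remainder 13/24*a - 13/12*b - 26/9*c + 169/72 ≠ 0; add k_3 = 13/24*a - 13/12*b - 26/9*c + 169/72 to the basis.

S(h_1,k_3): lcm = a*b. S = -3/4*a + 2*b**2 + 16/3*b*c - 11/2*b - 20/9*c - 25/36.
  leading term a: subtract (-18/13)·k_3 from -3/4*a + 2*b**2 + 16/3*b*c - 11/2*b - 20/9*c - 25/36 → 2*b**2 + 16/3*b*c - 7*b - 56/9*c + 23/9
  leading term b**2: no divisor's leading term divides it; move 2*b**2 to the remainder.
  leading term b*c: no divisor's leading term divides it; move 16/3*b*c to the remainder.
  leading term b: no divisor's leading term divides it; move -7*b to the remainder.
  leading term c: no divisor's leading term divides it; move -56/9*c to the remainder.
  leading term 1: no divisor's leading term divides it; move 23/9 to the remainder.
  remainder 2*b**2 + 16/3*b*c - 7*b - 56/9*c + 23/9 ≠ 0; add k_4 = 2*b**2 + 16/3*b*c - 7*b - 56/9*c + 23/9 to the basis.

The other S-polynomials (S(h_2,k_3), S(h_1,k_4), S(h_2,k_4), S(k_3,k_4)) all reduce to 0 modulo the current basis, so we have a Gröbner basis.
Inter-reduce: drop elements whose leading term is divisible by another's, tail-reduce, and make monic.
Reduced Gröbner basis: {a - 2*b - 16/3*c + 13/3, b**2 + 8/3*b*c - 7/2*b - 28/9*c + 23/18}.

These coincide, so the ideals are equal.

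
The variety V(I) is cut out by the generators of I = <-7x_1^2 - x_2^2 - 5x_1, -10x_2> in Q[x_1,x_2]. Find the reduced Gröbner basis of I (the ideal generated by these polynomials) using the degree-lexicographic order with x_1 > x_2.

f_1 = -7x_1^2 - x_2^2 - 5x_1, LT = x_1^2.
f_2 = -10x_2, LT = x_2.

The S-polynomials (S(f_1,f_2)) all reduce to 0 modulo the current basis, so we have a Gröbner basis.

G = {x_1^2 + 5/7x_1, x_2}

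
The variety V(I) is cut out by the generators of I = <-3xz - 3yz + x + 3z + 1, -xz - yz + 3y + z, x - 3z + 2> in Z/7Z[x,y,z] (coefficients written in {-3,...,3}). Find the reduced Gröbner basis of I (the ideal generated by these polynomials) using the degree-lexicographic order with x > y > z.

f_1 = -3xz - 3yz + x + 3z + 1, LT = xz.
f_2 = -xz - yz + 3y + z, LT = xz.
f_3 = x - 3z + 2, LT = x.

S(f_1,f_2): lcm = xz. S = 2x + 3y + 2.
  reduce S modulo (f_1, f_2, f_3):
  remainder 3y - z - 2 ≠ 0; add g_4 = 3y - z - 2 to the basis.

S(f_1,f_3): lcm = xz. S = yz + 3z^2 + 2x - 3z + 2.
  reduce S modulo (f_1, f_2, f_3, g_4):
  remainder z^2 - z - 2 ≠ 0; add g_5 = z^2 - z - 2 to the basis.

The other S-polynomials (S(f_2,f_3), S(f_1,g_4), S(f_2,g_4), S(f_3,g_4), S(f_1,g_5), S(f_2,g_5), S(f_3,g_5), S(g_4,g_5)) all reduce to 0 modulo the current basis, so we have a Gröbner basis.
Inter-reduce: drop elements whose leading term is divisible by another's, tail-reduce, and make monic.

G = {z^2 - z - 2, x - 3z + 2, y + 2z - 3}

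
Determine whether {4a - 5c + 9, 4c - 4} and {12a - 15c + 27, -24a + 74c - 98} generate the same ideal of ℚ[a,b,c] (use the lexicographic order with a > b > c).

Equality of ideals is decidable: compute both reduced Gröbner bases (unique for the ordering) and check whether they agree.
Buchberger on the first generating set:
f_1 = 4a - 5c + 9, LT = a.
f_2 = 4c - 4, LT = c.

S(f_1,f_2): leading monomials are coprime, so the S-polynomial reduces to 0 (Buchberger's first criterion).
Every S-polynomial of the final basis reduces to 0, so we have a Gröbner basis.
Inter-reduce: drop elements whose leading term is divisible by another's, tail-reduce, and make monic.
Reduced Gröbner basis: {a + 1, c - 1}.

Buchberger on the second generating set:
h_1 = 12a - 15c + 27, LT = a.
h_2 = -24a + 74c - 98, LT = a.

S(h_1,h_2): lcm = a. S = 11/6c - 11/6.
  leading term c: no divisor's leading term divides it; move 11/6c to the remainder.
  leading term 1: no divisor's leading term divides it; move -11/6 to the remainder.
  remainder 11/6c - 11/6 ≠ 0; add k_3 = 11/6c - 11/6 to the basis.

S(h_1,k_3): leading monomials are coprime, so the S-polynomial reduces to 0 (Buchberger's first criterion).
S(h_2,k_3): leading monomials are coprime, so the S-polynomial reduces to 0 (Buchberger's first criterion).
Every S-polynomial of the final basis reduces to 0, so we have a Gröbner basis.
Inter-reduce: drop elements whose leading term is divisible by another's, tail-reduce, and make monic.
Reduced Gröbner basis: {a + 1, c - 1}.

Same reduced basis, so the two generating sets span the same ideal.

Yes, the ideals are equal.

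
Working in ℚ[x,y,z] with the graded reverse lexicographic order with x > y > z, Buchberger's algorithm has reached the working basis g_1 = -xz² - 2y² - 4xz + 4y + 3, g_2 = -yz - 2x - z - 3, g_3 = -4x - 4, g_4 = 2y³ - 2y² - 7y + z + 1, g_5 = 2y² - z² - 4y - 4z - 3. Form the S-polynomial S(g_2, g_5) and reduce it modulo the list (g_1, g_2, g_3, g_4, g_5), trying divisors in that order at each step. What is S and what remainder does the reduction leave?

S(g_2, g_5) = ½z³ + 2xy + 3yz + 2z² + 3y + 3/2z; remainder on division = ½z³ + 2z² + y - 3/2z - 3.

lcm(LM(g_2), LM(g_5)) = y²z.
S = (lcm/LT(g_2))·g_2 − (lcm/LT(g_5))·g_5 = ½z³ + 2xy + 3yz + 2z² + 3y + 3/2z.
Reduce S modulo (g_1, g_2, g_3, g_4, g_5) in that order:
  leading term z³: no divisor's leading term divides it; move ½z³ to the remainder.
  leading term xy: subtract (-½y)·g_3 from 2xy + 3yz + 2z² + 3y + 3/2z → 3yz + 2z² + y + 3/2z
  leading term yz: subtract (-3)·g_2 from 3yz + 2z² + y + 3/2z → 2z² - 6x + y - 3/2z - 9
  leading term z²: no divisor's leading term divides it; move 2z² to the remainder.
  leading term x: subtract (3/2)·g_3 from -6x + y - 3/2z - 9 → y - 3/2z - 3
  leading term y: no divisor's leading term divides it; move y to the remainder.
  leading term z: no divisor's leading term divides it; move -3/2z to the remainder.
  leading term 1: no divisor's leading term divides it; move -3 to the remainder.
The remainder ½z³ + 2z² + y - 3/2z - 3 is nonzero, so it would be added as the next basis element.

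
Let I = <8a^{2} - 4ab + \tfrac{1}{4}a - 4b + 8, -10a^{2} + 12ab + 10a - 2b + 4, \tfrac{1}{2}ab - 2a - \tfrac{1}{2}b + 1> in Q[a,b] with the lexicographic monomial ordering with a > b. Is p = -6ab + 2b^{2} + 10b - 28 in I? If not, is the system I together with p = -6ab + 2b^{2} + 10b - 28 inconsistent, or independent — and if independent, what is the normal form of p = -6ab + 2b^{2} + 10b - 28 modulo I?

-6ab + 2b^{2} + 10b - 28 lies in I (it reduces to 0).

First compute the reduced Gröbner basis of I by Buchberger's algorithm.
f_1 = 8a^{2} - 4ab + \tfrac{1}{4}a - 4b + 8, LT = a^{2}.
f_2 = -10a^{2} + 12ab + 10a - 2b + 4, LT = a^{2}.
f_3 = \tfrac{1}{2}ab - 2a - \tfrac{1}{2}b + 1, LT = ab.

S(f_1,f_2): lcm = a^{2}. S = \tfrac{7}{10}ab + \tfrac{33}{32}a - \tfrac{7}{10}b + \tfrac{7}{5}.
  leading term ab: subtract (\tfrac{7}{5})·f_3 from \tfrac{7}{10}ab + \tfrac{33}{32}a - \tfrac{7}{10}b + \tfrac{7}{5} → \tfrac{613}{160}a
  leading term a: no divisor's leading term divides it; move \tfrac{613}{160}a to the remainder.
  remainder \tfrac{613}{160}a ≠ 0; add h_4 = \tfrac{613}{160}a to the basis.

S(f_1,f_3): lcm = a^{2}b. S = 4a^{2} - \tfrac{1}{2}ab^{2} + \tfrac{33}{32}ab - 2a - \tfrac{1}{2}b^{2} + b.
  leading term a^{2}: subtract (\tfrac{1}{2})·f_1 from 4a^{2} - \tfrac{1}{2}ab^{2} + \tfrac{33}{32}ab - 2a - \tfrac{1}{2}b^{2} + b → -\tfrac{1}{2}ab^{2} + \tfrac{97}{32}ab - \tfrac{17}{8}a - \tfrac{1}{2}b^{2} + 3b - 4
  leading term ab^{2}: subtract (-b)·f_3 from -\tfrac{1}{2}ab^{2} + \tfrac{97}{32}ab - \tfrac{17}{8}a - \tfrac{1}{2}b^{2} + 3b - 4 → \tfrac{33}{32}ab - \tfrac{17}{8}a - b^{2} + 4b - 4
  leading term ab: subtract (\tfrac{33}{16})·f_3 from \tfrac{33}{32}ab - \tfrac{17}{8}a - b^{2} + 4b - 4 → 2a - b^{2} + \tfrac{161}{32}b - \tfrac{97}{16}
  leading term a: subtract (\tfrac{320}{613})·h_4 from 2a - b^{2} + \tfrac{161}{32}b - \tfrac{97}{16} → -b^{2} + \tfrac{161}{32}b - \tfrac{97}{16}
  leading term b^{2}: no divisor's leading term divides it; move -b^{2} to the remainder.
  leading term b: no divisor's leading term divides it; move \tfrac{161}{32}b to the remainder.
  leading term 1: no divisor's leading term divides it; move -\tfrac{97}{16} to the remainder.
  remainder -b^{2} + \tfrac{161}{32}b - \tfrac{97}{16} ≠ 0; add h_5 = -b^{2} + \tfrac{161}{32}b - \tfrac{97}{16} to the basis.

S(f_2,f_3): lcm = a^{2}b. S = 4a^{2} - \tfrac{6}{5}ab^{2} - 2a + \tfrac{1}{5}b^{2} - \tfrac{2}{5}b.
  leading term a^{2}: subtract (\tfrac{1}{2})·f_1 from 4a^{2} - \tfrac{6}{5}ab^{2} - 2a + \tfrac{1}{5}b^{2} - \tfrac{2}{5}b → -\tfrac{6}{5}ab^{2} + 2ab - \tfrac{17}{8}a + \tfrac{1}{5}b^{2} + \tfrac{8}{5}b - 4
  leading term ab^{2}: subtract (-\tfrac{12}{5}b)·f_3 from -\tfrac{6}{5}ab^{2} + 2ab - \tfrac{17}{8}a + \tfrac{1}{5}b^{2} + \tfrac{8}{5}b - 4 → -\tfrac{14}{5}ab - \tfrac{17}{8}a - b^{2} + 4b - 4
  leading term ab: subtract (-\tfrac{28}{5})·f_3 from -\tfrac{14}{5}ab - \tfrac{17}{8}a - b^{2} + 4b - 4 → -\tfrac{533}{40}a - b^{2} + \tfrac{6}{5}b + \tfrac{8}{5}
  leading term a: subtract (-\tfrac{2132}{613})·h_4 from -\tfrac{533}{40}a - b^{2} + \tfrac{6}{5}b + \tfrac{8}{5} → -b^{2} + \tfrac{6}{5}b + \tfrac{8}{5}
  leading term b^{2}: subtract (1)·h_5 from -b^{2} + \tfrac{6}{5}b + \tfrac{8}{5} → -\tfrac{613}{160}b + \tfrac{613}{80}
  leading term b: no divisor's leading term divides it; move -\tfrac{613}{160}b to the remainder.
  leading term 1: no divisor's leading term divides it; move \tfrac{613}{80} to the remainder.
  remainder -\tfrac{613}{160}b + \tfrac{613}{80} ≠ 0; add h_6 = -\tfrac{613}{160}b + \tfrac{613}{80} to the basis.

The other S-polynomials (S(f_1,h_4), S(f_2,h_4), S(f_3,h_4), S(f_1,h_5), S(f_2,h_5), S(f_3,h_5), S(h_4,h_5), S(f_1,h_6), S(f_2,h_6), S(f_3,h_6), S(h_4,h_6), S(h_5,h_6)) all reduce to 0 modulo the current basis, so we have a Gröbner basis.
Inter-reduce: drop elements whose leading term is divisible by another's, tail-reduce, and make monic.
Reduced Gröbner basis: {a, b - 2}.
Label its elements g_1 = a, g_2 = b - 2.

Reduce p = -6ab + 2b^{2} + 10b - 28 modulo G:
  leading term ab: subtract (-6b)·g_1 from -6ab + 2b^{2} + 10b - 28 → 2b^{2} + 10b - 28
  leading term b^{2}: subtract (2b)·g_2 from 2b^{2} + 10b - 28 → 14b - 28
  leading term b: subtract (14)·g_2 from 14b - 28 → 0
  normal form = 0.
Since the normal form is 0, p ∈ I.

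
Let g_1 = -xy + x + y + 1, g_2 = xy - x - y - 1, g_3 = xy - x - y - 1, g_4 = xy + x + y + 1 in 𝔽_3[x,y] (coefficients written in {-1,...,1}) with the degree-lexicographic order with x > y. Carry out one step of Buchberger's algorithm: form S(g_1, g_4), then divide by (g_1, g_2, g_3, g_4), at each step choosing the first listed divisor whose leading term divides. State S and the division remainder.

S(g_1, g_4) = x + y + 1; remainder on division = x + y + 1.

lcm(LM(g_1), LM(g_4)) = xy.
S = (lcm/LT(g_1))·g_1 − (lcm/LT(g_4))·g_4 = x + y + 1.
Reduce S modulo (g_1, g_2, g_3, g_4) in that order:
  leading term x: no divisor's leading term divides it; move x to the remainder.
  leading term y: no divisor's leading term divides it; move y to the remainder.
  leading term 1: no divisor's leading term divides it; move 1 to the remainder.
The remainder x + y + 1 is nonzero, so it would be added as the next basis element.
An S-polynomial is built so that the two leading terms cancel; whether anything survives reduction is exactly the Gröbner-basis criterion.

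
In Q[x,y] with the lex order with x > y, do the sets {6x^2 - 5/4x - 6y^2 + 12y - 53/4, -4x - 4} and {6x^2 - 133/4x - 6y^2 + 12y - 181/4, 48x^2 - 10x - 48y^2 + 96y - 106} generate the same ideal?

For a fixed monomial order, each ideal has a unique reduced Gröbner basis; comparing bases decides equality.
Buchberger on the first generating set:
f_1 = 6x^2 - 5/4x - 6y^2 + 12y - 53/4, LT = x^2.
f_2 = -4x - 4, LT = x.

S(f_1,f_2): lcm = x^2. S = -29/24x - y^2 + 2y - 53/24.
  reduce S modulo (f_1, f_2):
  remainder -y^2 + 2y - 1 ≠ 0; add g_3 = -y^2 + 2y - 1 to the basis.

The other S-polynomials (S(f_1,g_3), S(f_2,g_3)) all reduce to 0 modulo the current basis, so we have a Gröbner basis.
Inter-reduce: drop elements whose leading term is divisible by another's, tail-reduce, and make monic.
Reduced Gröbner basis: {x + 1, y^2 - 2y + 1}.

Buchberger on the second generating set:
h_1 = 6x^2 - 133/4x - 6y^2 + 12y - 181/4, LT = x^2.
h_2 = 48x^2 - 10x - 48y^2 + 96y - 106, LT = x^2.

S(h_1,h_2): lcm = x^2. S = -16/3x - 16/3.
  reduce S modulo (h_1, h_2):
  remainder -16/3x - 16/3 ≠ 0; add k_3 = -16/3x - 16/3 to the basis.

S(h_1,k_3): lcm = x^2. S = -157/24x - y^2 + 2y - 181/24.
  reduce S modulo (h_1, h_2, k_3):
  remainder -y^2 + 2y - 1 ≠ 0; add k_4 = -y^2 + 2y - 1 to the basis.

The other S-polynomials (S(h_2,k_3), S(h_1,k_4), S(h_2,k_4), S(k_3,k_4)) all reduce to 0 modulo the current basis, so we have a Gröbner basis.
Inter-reduce: drop elements whose leading term is divisible by another's, tail-reduce, and make monic.
Reduced Gröbner basis: {x + 1, y^2 - 2y + 1}.

These coincide, so the ideals are equal.

Yes, the ideals are equal.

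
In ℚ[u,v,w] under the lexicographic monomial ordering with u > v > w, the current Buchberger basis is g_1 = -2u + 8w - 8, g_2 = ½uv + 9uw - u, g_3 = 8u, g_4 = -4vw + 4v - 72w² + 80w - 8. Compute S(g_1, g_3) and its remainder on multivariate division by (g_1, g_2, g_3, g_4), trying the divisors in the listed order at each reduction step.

S(g_1, g_3) = -4w + 4; remainder on division = -4w + 4.

lcm(LM(g_1), LM(g_3)) = u.
S = (lcm/LT(g_1))·g_1 − (lcm/LT(g_3))·g_3 = -4w + 4.
Reduce S modulo (g_1, g_2, g_3, g_4) in that order:
  leading term w: no divisor's leading term divides it; move -4w to the remainder.
  leading term 1: no divisor's leading term divides it; move 4 to the remainder.
The remainder -4w + 4 is nonzero, so it would be added as the next basis element.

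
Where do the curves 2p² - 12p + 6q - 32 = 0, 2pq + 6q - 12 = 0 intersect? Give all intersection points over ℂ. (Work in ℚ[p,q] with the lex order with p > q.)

Compute a lex Gröbner basis by Buchberger's algorithm.
f_1 = 2p² - 12p + 6q - 32, LT = p².
f_2 = 2pq + 6q - 12, LT = pq.

S(f_1,f_2): lcm = p²q. S = -9pq + 6p + 3q² - 16q.
  leading term pq: subtract (-9/2)·f_2 from -9pq + 6p + 3q² - 16q → 6p + 3q² + 11q - 54
  leading term p: no divisor's leading term divides it; move 6p to the remainder.
  leading term q²: no divisor's leading term divides it; move 3q² to the remainder.
  leading term q: no divisor's leading term divides it; move 11q to the remainder.
  leading term 1: no divisor's leading term divides it; move -54 to the remainder.
  remainder 6p + 3q² + 11q - 54 ≠ 0; add h_3 = 6p + 3q² + 11q - 54 to the basis.

S(f_2,h_3): lcm = pq. S = -½q³ - 11/6q² + 12q - 6.
  leading term q³: no divisor's leading term divides it; move -½q³ to the remainder.
  leading term q²: no divisor's leading term divides it; move -11/6q² to the remainder.
  leading term q: no divisor's leading term divides it; move 12q to the remainder.
  leading term 1: no divisor's leading term divides it; move -6 to the remainder.
  remainder -½q³ - 11/6q² + 12q - 6 ≠ 0; add h_4 = -½q³ - 11/6q² + 12q - 6 to the basis.

The other S-polynomials (S(f_1,h_3), S(f_1,h_4), S(f_2,h_4), S(h_3,h_4)) all reduce to 0 modulo the current basis, so we have a Gröbner basis.
Inter-reduce: drop elements whose leading term is divisible by another's, tail-reduce, and make monic.
Reduced Gröbner basis: {p + ½q² + 11/6q - 9, q³ + 11/3q² - 24q + 12}.

From the last basis element, q³ + 11/3q² - 24q + 12 = 0, so q takes values in {3, -10/3 + 2*sqrt(34)/3, -2*sqrt(34)/3 - 10/3}. Each choice, substituted upward through the basis, yields the corresponding point(s) of the solution set.
  q = 3: the earlier basis element becomes p + 1 = 0, giving p = -1 — point (-1, 3).
  q = -10/3 + 2*sqrt(34)/3: the earlier basis element becomes p - sqrt(34) - 2 = 0, giving p = 2 + sqrt(34) — point (2 + sqrt(34), -10/3 + 2*sqrt(34)/3).
  q = -2*sqrt(34)/3 - 10/3: the earlier basis element becomes p - 2 + sqrt(34) = 0, giving p = 2 - sqrt(34) — point (2 - sqrt(34), -2*sqrt(34)/3 - 10/3).
Substituting each solution back into the original system confirms all equations vanish.

{(-1, 3), (2 + sqrt(34), -10/3 + 2*sqrt(34)/3), (2 - sqrt(34), -2*sqrt(34)/3 - 10/3)}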